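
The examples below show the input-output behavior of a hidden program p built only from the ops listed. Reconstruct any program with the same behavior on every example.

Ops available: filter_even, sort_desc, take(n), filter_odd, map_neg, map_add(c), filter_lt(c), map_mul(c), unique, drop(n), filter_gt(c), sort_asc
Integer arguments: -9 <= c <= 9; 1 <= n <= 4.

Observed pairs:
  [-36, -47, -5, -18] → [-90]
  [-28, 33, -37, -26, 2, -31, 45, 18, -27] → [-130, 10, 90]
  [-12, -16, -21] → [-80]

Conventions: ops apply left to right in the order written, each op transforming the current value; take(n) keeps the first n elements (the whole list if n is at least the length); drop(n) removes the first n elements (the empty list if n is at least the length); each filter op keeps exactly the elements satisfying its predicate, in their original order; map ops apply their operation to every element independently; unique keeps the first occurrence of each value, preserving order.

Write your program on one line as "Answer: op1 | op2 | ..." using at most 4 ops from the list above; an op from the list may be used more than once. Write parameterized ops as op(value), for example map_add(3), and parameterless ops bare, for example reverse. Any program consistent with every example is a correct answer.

drop(1) | map_mul(5) | filter_even

Check, running the answer program on each example:
  [-36, -47, -5, -18] -> [-47, -5, -18] -> [-235, -25, -90] -> [-90]
  [-28, 33, -37, -26, 2, -31, 45, 18, -27] -> [33, -37, -26, 2, -31, 45, 18, -27] -> [165, -185, -130, 10, -155, 225, 90, -135] -> [-130, 10, 90]
  [-12, -16, -21] -> [-16, -21] -> [-80, -105] -> [-80]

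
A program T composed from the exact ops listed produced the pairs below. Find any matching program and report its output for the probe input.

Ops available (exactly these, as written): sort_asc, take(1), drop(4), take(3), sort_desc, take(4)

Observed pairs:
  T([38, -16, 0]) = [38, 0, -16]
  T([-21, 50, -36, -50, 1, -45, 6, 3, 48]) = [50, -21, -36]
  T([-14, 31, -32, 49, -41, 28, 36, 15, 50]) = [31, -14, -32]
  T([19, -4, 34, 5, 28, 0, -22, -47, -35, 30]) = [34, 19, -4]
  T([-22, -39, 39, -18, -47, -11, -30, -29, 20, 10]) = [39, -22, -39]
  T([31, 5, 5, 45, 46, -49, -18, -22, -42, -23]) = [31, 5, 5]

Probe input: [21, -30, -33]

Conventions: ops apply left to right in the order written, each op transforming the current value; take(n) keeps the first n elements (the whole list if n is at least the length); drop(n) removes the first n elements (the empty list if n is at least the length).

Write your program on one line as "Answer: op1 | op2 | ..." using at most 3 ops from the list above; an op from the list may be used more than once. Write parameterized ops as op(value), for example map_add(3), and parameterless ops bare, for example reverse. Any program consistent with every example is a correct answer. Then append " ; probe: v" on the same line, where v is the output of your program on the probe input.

take(3) | sort_desc ; probe: [21, -30, -33]

Check, running the answer program on each example:
  [38, -16, 0] -> [38, -16, 0] -> [38, 0, -16]
  [-21, 50, -36, -50, 1, -45, 6, 3, 48] -> [-21, 50, -36] -> [50, -21, -36]
  [-14, 31, -32, 49, -41, 28, 36, 15, 50] -> [-14, 31, -32] -> [31, -14, -32]
  [19, -4, 34, 5, 28, 0, -22, -47, -35, 30] -> [19, -4, 34] -> [34, 19, -4]
  [-22, -39, 39, -18, -47, -11, -30, -29, 20, 10] -> [-22, -39, 39] -> [39, -22, -39]
  [31, 5, 5, 45, 46, -49, -18, -22, -42, -23] -> [31, 5, 5] -> [31, 5, 5]
  probe: [21, -30, -33] -> [21, -30, -33] -> [21, -30, -33]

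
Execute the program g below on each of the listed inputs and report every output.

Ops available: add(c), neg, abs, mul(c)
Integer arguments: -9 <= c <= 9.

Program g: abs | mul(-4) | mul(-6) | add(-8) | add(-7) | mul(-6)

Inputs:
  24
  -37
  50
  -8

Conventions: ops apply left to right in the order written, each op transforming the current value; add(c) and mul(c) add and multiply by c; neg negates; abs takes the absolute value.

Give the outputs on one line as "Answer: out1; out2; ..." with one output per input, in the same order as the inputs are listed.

Execution, op by op:
  24 -> 24 -> -96 -> 576 -> 568 -> 561 -> -3366
  -37 -> 37 -> -148 -> 888 -> 880 -> 873 -> -5238
  50 -> 50 -> -200 -> 1200 -> 1192 -> 1185 -> -7110
  -8 -> 8 -> -32 -> 192 -> 184 -> 177 -> -1062

-3366; -5238; -7110; -1062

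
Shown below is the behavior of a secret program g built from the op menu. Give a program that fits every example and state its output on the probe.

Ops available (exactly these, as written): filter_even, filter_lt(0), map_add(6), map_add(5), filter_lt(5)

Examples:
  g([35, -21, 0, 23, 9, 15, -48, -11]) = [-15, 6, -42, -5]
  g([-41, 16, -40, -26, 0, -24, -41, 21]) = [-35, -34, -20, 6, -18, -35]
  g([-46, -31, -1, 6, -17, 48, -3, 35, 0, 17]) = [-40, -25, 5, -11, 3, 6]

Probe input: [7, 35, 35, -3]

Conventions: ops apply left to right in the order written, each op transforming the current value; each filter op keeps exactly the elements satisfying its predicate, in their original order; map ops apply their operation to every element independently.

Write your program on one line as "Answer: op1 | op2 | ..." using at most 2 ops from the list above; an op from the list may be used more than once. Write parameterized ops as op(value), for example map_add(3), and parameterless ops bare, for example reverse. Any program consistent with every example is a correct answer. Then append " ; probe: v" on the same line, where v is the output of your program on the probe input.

filter_lt(5) | map_add(6) ; probe: [3]

Check, running the answer program on each example:
  [35, -21, 0, 23, 9, 15, -48, -11] -> [-21, 0, -48, -11] -> [-15, 6, -42, -5]
  [-41, 16, -40, -26, 0, -24, -41, 21] -> [-41, -40, -26, 0, -24, -41] -> [-35, -34, -20, 6, -18, -35]
  [-46, -31, -1, 6, -17, 48, -3, 35, 0, 17] -> [-46, -31, -1, -17, -3, 0] -> [-40, -25, 5, -11, 3, 6]
  probe: [7, 35, 35, -3] -> [-3] -> [3]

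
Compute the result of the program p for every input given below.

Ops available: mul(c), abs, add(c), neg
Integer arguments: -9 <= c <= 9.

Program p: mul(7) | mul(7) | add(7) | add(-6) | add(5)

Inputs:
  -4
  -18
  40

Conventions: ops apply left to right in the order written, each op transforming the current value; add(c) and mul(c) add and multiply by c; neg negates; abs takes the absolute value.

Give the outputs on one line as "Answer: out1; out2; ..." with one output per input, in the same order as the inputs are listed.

-190; -876; 1966

Execution, op by op:
  -4 -> -28 -> -196 -> -189 -> -195 -> -190
  -18 -> -126 -> -882 -> -875 -> -881 -> -876
  40 -> 280 -> 1960 -> 1967 -> 1961 -> 1966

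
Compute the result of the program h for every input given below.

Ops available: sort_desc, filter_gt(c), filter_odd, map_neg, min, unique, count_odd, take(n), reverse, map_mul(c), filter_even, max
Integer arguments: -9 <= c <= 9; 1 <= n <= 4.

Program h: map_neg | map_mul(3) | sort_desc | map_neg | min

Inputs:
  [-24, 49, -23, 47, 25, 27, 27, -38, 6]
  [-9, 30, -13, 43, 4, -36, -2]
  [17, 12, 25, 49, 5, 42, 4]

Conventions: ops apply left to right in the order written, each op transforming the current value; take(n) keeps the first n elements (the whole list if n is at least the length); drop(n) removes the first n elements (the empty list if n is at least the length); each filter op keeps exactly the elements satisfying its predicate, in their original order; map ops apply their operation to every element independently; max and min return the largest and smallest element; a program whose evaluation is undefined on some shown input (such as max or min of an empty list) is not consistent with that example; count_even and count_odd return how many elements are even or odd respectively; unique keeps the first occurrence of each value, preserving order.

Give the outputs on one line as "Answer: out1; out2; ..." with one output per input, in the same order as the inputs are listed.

-114; -108; 12

Execution, op by op:
  [-24, 49, -23, 47, 25, 27, 27, -38, 6] -> [24, -49, 23, -47, -25, -27, -27, 38, -6] -> [72, -147, 69, -141, -75, -81, -81, 114, -18] -> [114, 72, 69, -18, -75, -81, -81, -141, -147] -> [-114, -72, -69, 18, 75, 81, 81, 141, 147] -> -114
  [-9, 30, -13, 43, 4, -36, -2] -> [9, -30, 13, -43, -4, 36, 2] -> [27, -90, 39, -129, -12, 108, 6] -> [108, 39, 27, 6, -12, -90, -129] -> [-108, -39, -27, -6, 12, 90, 129] -> -108
  [17, 12, 25, 49, 5, 42, 4] -> [-17, -12, -25, -49, -5, -42, -4] -> [-51, -36, -75, -147, -15, -126, -12] -> [-12, -15, -36, -51, -75, -126, -147] -> [12, 15, 36, 51, 75, 126, 147] -> 12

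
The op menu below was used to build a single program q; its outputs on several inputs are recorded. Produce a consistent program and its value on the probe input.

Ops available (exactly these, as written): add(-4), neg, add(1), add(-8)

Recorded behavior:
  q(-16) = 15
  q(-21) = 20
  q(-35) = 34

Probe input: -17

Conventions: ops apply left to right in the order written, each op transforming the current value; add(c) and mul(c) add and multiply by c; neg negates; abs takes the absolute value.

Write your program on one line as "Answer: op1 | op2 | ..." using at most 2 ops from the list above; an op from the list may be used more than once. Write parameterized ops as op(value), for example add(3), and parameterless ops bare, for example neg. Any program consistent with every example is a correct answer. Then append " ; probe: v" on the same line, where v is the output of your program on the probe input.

add(1) | neg ; probe: 16

Check, running the answer program on each example:
  -16 -> -15 -> 15
  -21 -> -20 -> 20
  -35 -> -34 -> 34
  probe: -17 -> -16 -> 16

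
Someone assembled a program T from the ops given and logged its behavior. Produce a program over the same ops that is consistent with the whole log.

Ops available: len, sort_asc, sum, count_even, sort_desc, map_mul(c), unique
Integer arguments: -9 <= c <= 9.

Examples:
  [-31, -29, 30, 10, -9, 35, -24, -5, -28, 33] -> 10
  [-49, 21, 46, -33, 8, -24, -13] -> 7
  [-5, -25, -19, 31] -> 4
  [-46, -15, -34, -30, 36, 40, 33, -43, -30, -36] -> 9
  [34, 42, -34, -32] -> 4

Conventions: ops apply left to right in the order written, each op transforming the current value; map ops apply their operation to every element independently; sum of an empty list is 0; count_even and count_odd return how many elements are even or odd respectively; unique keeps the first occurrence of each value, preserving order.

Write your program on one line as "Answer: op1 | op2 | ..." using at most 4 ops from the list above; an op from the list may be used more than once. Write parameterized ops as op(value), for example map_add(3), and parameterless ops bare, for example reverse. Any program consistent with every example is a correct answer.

sort_desc | unique | map_mul(-9) | len

Check, running the answer program on each example:
  [-31, -29, 30, 10, -9, 35, -24, -5, -28, 33] -> [35, 33, 30, 10, -5, -9, -24, -28, -29, -31] -> [35, 33, 30, 10, -5, -9, -24, -28, -29, -31] -> [-315, -297, -270, -90, 45, 81, 216, 252, 261, 279] -> 10
  [-49, 21, 46, -33, 8, -24, -13] -> [46, 21, 8, -13, -24, -33, -49] -> [46, 21, 8, -13, -24, -33, -49] -> [-414, -189, -72, 117, 216, 297, 441] -> 7
  [-5, -25, -19, 31] -> [31, -5, -19, -25] -> [31, -5, -19, -25] -> [-279, 45, 171, 225] -> 4
  [-46, -15, -34, -30, 36, 40, 33, -43, -30, -36] -> [40, 36, 33, -15, -30, -30, -34, -36, -43, -46] -> [40, 36, 33, -15, -30, -34, -36, -43, -46] -> [-360, -324, -297, 135, 270, 306, 324, 387, 414] -> 9
  [34, 42, -34, -32] -> [42, 34, -32, -34] -> [42, 34, -32, -34] -> [-378, -306, 288, 306] -> 4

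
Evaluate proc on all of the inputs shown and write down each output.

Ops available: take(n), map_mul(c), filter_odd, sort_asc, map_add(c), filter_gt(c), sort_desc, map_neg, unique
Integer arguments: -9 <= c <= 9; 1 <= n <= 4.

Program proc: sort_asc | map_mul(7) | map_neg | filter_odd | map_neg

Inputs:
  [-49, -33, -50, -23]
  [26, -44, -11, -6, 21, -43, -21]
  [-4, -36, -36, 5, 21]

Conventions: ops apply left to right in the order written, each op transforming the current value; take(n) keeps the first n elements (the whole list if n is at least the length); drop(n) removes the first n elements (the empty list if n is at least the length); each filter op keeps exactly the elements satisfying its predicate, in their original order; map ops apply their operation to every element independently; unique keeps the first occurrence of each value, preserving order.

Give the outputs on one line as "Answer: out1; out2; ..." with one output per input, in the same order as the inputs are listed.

Execution, op by op:
  [-49, -33, -50, -23] -> [-50, -49, -33, -23] -> [-350, -343, -231, -161] -> [350, 343, 231, 161] -> [343, 231, 161] -> [-343, -231, -161]
  [26, -44, -11, -6, 21, -43, -21] -> [-44, -43, -21, -11, -6, 21, 26] -> [-308, -301, -147, -77, -42, 147, 182] -> [308, 301, 147, 77, 42, -147, -182] -> [301, 147, 77, -147] -> [-301, -147, -77, 147]
  [-4, -36, -36, 5, 21] -> [-36, -36, -4, 5, 21] -> [-252, -252, -28, 35, 147] -> [252, 252, 28, -35, -147] -> [-35, -147] -> [35, 147]

[-343, -231, -161]; [-301, -147, -77, 147]; [35, 147]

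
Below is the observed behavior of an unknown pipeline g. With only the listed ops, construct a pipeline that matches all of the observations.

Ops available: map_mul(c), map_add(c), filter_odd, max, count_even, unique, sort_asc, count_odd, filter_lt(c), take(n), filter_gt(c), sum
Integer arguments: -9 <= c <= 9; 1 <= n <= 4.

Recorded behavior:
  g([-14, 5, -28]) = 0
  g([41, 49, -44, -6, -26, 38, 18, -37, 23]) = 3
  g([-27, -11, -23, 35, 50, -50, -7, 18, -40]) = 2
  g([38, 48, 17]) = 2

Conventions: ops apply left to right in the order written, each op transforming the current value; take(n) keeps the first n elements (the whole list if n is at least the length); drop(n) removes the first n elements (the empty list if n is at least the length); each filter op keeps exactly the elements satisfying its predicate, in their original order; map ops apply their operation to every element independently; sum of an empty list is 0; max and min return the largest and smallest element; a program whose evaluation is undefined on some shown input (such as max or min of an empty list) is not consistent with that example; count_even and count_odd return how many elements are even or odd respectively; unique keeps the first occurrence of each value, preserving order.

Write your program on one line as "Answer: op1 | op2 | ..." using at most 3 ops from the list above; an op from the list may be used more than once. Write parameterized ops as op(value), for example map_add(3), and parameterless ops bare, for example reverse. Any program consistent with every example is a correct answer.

filter_gt(-8) | sort_asc | count_even

Check, running the answer program on each example:
  [-14, 5, -28] -> [5] -> [5] -> 0
  [41, 49, -44, -6, -26, 38, 18, -37, 23] -> [41, 49, -6, 38, 18, 23] -> [-6, 18, 23, 38, 41, 49] -> 3
  [-27, -11, -23, 35, 50, -50, -7, 18, -40] -> [35, 50, -7, 18] -> [-7, 18, 35, 50] -> 2
  [38, 48, 17] -> [38, 48, 17] -> [17, 38, 48] -> 2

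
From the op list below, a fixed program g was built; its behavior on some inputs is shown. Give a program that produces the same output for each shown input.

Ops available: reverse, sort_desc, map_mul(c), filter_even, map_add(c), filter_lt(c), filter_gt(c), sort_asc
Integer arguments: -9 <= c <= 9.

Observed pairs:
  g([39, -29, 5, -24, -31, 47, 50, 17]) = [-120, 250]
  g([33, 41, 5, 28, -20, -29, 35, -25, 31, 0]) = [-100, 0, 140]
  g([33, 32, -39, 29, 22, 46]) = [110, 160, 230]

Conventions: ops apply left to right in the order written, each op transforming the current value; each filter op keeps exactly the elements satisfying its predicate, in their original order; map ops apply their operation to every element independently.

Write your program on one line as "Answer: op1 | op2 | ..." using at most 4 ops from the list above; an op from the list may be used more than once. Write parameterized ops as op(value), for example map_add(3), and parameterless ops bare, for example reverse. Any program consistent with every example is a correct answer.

map_mul(5) | reverse | filter_even | sort_asc

Check, running the answer program on each example:
  [39, -29, 5, -24, -31, 47, 50, 17] -> [195, -145, 25, -120, -155, 235, 250, 85] -> [85, 250, 235, -155, -120, 25, -145, 195] -> [250, -120] -> [-120, 250]
  [33, 41, 5, 28, -20, -29, 35, -25, 31, 0] -> [165, 205, 25, 140, -100, -145, 175, -125, 155, 0] -> [0, 155, -125, 175, -145, -100, 140, 25, 205, 165] -> [0, -100, 140] -> [-100, 0, 140]
  [33, 32, -39, 29, 22, 46] -> [165, 160, -195, 145, 110, 230] -> [230, 110, 145, -195, 160, 165] -> [230, 110, 160] -> [110, 160, 230]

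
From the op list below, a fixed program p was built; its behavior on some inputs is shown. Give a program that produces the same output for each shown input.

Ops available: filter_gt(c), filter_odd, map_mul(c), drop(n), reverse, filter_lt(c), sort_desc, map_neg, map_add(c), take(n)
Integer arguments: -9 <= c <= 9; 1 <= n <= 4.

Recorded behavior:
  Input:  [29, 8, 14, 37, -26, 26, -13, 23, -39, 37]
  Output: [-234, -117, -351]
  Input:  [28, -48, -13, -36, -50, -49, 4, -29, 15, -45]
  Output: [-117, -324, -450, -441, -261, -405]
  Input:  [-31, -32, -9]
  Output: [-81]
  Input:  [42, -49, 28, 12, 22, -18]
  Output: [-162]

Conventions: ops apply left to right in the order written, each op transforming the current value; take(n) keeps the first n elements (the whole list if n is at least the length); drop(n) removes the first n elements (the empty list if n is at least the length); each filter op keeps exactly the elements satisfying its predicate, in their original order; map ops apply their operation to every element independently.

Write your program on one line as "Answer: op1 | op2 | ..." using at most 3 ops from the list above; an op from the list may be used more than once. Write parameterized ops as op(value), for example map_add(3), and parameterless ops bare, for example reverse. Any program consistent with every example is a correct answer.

drop(2) | filter_lt(-5) | map_mul(9)

Check, running the answer program on each example:
  [29, 8, 14, 37, -26, 26, -13, 23, -39, 37] -> [14, 37, -26, 26, -13, 23, -39, 37] -> [-26, -13, -39] -> [-234, -117, -351]
  [28, -48, -13, -36, -50, -49, 4, -29, 15, -45] -> [-13, -36, -50, -49, 4, -29, 15, -45] -> [-13, -36, -50, -49, -29, -45] -> [-117, -324, -450, -441, -261, -405]
  [-31, -32, -9] -> [-9] -> [-9] -> [-81]
  [42, -49, 28, 12, 22, -18] -> [28, 12, 22, -18] -> [-18] -> [-162]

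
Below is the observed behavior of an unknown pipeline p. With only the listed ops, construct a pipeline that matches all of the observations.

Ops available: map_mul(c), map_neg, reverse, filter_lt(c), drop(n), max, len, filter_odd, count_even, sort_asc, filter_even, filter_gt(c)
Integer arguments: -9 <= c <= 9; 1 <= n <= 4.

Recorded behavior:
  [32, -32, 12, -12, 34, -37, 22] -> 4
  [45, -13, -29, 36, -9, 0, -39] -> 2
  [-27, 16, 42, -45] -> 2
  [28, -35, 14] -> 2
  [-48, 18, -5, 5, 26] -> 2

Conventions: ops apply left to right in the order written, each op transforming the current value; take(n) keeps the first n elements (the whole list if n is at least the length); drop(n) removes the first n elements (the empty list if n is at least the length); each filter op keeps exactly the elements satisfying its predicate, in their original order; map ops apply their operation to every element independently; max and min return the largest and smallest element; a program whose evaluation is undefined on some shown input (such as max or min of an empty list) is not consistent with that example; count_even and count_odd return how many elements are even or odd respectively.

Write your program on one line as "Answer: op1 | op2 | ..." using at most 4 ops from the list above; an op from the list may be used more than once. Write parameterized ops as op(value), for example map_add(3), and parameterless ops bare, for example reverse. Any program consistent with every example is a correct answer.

map_neg | reverse | filter_lt(-8) | len

Check, running the answer program on each example:
  [32, -32, 12, -12, 34, -37, 22] -> [-32, 32, -12, 12, -34, 37, -22] -> [-22, 37, -34, 12, -12, 32, -32] -> [-22, -34, -12, -32] -> 4
  [45, -13, -29, 36, -9, 0, -39] -> [-45, 13, 29, -36, 9, 0, 39] -> [39, 0, 9, -36, 29, 13, -45] -> [-36, -45] -> 2
  [-27, 16, 42, -45] -> [27, -16, -42, 45] -> [45, -42, -16, 27] -> [-42, -16] -> 2
  [28, -35, 14] -> [-28, 35, -14] -> [-14, 35, -28] -> [-14, -28] -> 2
  [-48, 18, -5, 5, 26] -> [48, -18, 5, -5, -26] -> [-26, -5, 5, -18, 48] -> [-26, -18] -> 2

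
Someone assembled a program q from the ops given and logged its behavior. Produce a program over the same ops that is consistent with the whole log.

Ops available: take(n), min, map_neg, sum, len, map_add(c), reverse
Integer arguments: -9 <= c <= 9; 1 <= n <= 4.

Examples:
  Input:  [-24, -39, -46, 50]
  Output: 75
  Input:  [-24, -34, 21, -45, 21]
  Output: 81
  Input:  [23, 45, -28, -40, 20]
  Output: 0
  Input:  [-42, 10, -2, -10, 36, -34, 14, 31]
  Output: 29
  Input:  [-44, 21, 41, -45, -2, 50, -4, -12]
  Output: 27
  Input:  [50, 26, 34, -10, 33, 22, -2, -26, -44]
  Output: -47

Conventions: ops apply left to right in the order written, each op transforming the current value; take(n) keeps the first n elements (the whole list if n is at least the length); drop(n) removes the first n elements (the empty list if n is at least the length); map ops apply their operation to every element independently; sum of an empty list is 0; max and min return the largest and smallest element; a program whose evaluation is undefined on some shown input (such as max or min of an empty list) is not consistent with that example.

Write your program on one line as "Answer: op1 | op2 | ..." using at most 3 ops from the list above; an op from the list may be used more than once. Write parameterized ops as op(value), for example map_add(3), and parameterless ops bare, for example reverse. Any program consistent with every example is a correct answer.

map_add(-4) | map_neg | sum

Check, running the answer program on each example:
  [-24, -39, -46, 50] -> [-28, -43, -50, 46] -> [28, 43, 50, -46] -> 75
  [-24, -34, 21, -45, 21] -> [-28, -38, 17, -49, 17] -> [28, 38, -17, 49, -17] -> 81
  [23, 45, -28, -40, 20] -> [19, 41, -32, -44, 16] -> [-19, -41, 32, 44, -16] -> 0
  [-42, 10, -2, -10, 36, -34, 14, 31] -> [-46, 6, -6, -14, 32, -38, 10, 27] -> [46, -6, 6, 14, -32, 38, -10, -27] -> 29
  [-44, 21, 41, -45, -2, 50, -4, -12] -> [-48, 17, 37, -49, -6, 46, -8, -16] -> [48, -17, -37, 49, 6, -46, 8, 16] -> 27
  [50, 26, 34, -10, 33, 22, -2, -26, -44] -> [46, 22, 30, -14, 29, 18, -6, -30, -48] -> [-46, -22, -30, 14, -29, -18, 6, 30, 48] -> -47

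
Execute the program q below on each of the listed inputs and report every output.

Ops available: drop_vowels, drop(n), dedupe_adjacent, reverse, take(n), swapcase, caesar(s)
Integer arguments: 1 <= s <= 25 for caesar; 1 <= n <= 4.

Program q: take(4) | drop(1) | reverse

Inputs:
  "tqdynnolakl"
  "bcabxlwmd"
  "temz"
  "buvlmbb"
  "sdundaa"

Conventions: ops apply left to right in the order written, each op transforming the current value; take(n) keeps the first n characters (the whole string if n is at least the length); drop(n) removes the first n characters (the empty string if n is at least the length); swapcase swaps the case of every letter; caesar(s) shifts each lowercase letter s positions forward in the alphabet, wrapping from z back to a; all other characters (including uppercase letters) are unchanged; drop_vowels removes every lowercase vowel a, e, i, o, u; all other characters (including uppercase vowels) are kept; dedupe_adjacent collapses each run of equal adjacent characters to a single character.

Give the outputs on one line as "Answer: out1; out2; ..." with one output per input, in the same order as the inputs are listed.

"ydq"; "bac"; "zme"; "lvu"; "nud"

Execution, op by op:
  "tqdynnolakl" -> "tqdy" -> "qdy" -> "ydq"
  "bcabxlwmd" -> "bcab" -> "cab" -> "bac"
  "temz" -> "temz" -> "emz" -> "zme"
  "buvlmbb" -> "buvl" -> "uvl" -> "lvu"
  "sdundaa" -> "sdun" -> "dun" -> "nud"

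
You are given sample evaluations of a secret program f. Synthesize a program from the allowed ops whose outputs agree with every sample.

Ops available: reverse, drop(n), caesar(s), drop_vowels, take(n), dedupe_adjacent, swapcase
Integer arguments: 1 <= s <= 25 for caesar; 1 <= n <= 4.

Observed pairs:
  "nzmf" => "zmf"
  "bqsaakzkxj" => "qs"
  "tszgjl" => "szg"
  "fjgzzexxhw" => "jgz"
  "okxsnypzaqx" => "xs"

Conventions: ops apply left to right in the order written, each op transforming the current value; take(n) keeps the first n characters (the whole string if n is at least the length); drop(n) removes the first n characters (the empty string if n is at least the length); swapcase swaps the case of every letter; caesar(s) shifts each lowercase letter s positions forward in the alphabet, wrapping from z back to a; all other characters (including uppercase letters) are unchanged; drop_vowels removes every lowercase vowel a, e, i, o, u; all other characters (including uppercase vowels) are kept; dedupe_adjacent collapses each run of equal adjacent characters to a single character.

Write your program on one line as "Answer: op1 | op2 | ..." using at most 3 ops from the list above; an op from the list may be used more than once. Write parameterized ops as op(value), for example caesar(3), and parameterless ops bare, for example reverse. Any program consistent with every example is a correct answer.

take(4) | drop_vowels | drop(1)

Check, running the answer program on each example:
  "nzmf" -> "nzmf" -> "nzmf" -> "zmf"
  "bqsaakzkxj" -> "bqsa" -> "bqs" -> "qs"
  "tszgjl" -> "tszg" -> "tszg" -> "szg"
  "fjgzzexxhw" -> "fjgz" -> "fjgz" -> "jgz"
  "okxsnypzaqx" -> "okxs" -> "kxs" -> "xs"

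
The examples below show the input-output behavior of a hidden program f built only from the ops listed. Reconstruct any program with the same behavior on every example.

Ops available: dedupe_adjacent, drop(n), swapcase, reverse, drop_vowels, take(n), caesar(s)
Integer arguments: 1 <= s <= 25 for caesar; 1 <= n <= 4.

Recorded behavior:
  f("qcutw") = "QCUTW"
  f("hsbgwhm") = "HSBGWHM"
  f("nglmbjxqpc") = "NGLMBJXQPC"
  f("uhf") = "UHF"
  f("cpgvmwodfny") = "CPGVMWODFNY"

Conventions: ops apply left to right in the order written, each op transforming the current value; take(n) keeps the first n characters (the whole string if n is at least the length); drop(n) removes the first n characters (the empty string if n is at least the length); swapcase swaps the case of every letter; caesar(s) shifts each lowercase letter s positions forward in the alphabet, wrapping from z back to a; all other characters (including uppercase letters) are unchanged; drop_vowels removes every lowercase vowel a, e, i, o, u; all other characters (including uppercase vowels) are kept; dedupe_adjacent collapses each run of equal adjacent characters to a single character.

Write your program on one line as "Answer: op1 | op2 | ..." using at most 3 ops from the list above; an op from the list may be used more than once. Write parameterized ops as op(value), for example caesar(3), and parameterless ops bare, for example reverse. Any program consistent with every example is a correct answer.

reverse | swapcase | reverse

Check, running the answer program on each example:
  "qcutw" -> "wtucq" -> "WTUCQ" -> "QCUTW"
  "hsbgwhm" -> "mhwgbsh" -> "MHWGBSH" -> "HSBGWHM"
  "nglmbjxqpc" -> "cpqxjbmlgn" -> "CPQXJBMLGN" -> "NGLMBJXQPC"
  "uhf" -> "fhu" -> "FHU" -> "UHF"
  "cpgvmwodfny" -> "ynfdowmvgpc" -> "YNFDOWMVGPC" -> "CPGVMWODFNY"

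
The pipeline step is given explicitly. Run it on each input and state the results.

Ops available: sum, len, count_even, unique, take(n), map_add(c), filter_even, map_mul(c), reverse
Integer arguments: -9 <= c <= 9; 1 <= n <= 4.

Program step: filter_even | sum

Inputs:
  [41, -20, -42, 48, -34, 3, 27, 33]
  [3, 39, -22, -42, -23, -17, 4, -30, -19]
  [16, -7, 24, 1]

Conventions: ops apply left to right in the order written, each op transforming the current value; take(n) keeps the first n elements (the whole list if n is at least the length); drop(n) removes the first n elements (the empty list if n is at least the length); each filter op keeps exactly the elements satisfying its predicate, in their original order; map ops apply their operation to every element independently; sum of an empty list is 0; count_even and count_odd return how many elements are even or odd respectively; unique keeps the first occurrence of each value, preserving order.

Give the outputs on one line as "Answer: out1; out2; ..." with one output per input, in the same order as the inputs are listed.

Execution, op by op:
  [41, -20, -42, 48, -34, 3, 27, 33] -> [-20, -42, 48, -34] -> -48
  [3, 39, -22, -42, -23, -17, 4, -30, -19] -> [-22, -42, 4, -30] -> -90
  [16, -7, 24, 1] -> [16, 24] -> 40

-48; -90; 40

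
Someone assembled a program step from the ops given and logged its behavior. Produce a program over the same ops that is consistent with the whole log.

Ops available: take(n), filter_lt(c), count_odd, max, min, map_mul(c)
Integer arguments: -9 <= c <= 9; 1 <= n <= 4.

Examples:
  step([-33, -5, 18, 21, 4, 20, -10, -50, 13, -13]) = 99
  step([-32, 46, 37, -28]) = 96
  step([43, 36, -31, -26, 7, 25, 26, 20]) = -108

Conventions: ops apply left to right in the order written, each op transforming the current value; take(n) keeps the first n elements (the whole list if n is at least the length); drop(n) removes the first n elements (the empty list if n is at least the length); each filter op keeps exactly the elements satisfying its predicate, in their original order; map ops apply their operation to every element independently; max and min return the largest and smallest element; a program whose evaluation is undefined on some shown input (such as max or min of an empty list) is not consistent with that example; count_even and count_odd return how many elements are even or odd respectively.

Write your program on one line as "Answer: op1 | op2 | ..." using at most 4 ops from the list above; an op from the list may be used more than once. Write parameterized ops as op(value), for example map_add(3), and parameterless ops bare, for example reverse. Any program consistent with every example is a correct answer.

take(2) | map_mul(-3) | max

Check, running the answer program on each example:
  [-33, -5, 18, 21, 4, 20, -10, -50, 13, -13] -> [-33, -5] -> [99, 15] -> 99
  [-32, 46, 37, -28] -> [-32, 46] -> [96, -138] -> 96
  [43, 36, -31, -26, 7, 25, 26, 20] -> [43, 36] -> [-129, -108] -> -108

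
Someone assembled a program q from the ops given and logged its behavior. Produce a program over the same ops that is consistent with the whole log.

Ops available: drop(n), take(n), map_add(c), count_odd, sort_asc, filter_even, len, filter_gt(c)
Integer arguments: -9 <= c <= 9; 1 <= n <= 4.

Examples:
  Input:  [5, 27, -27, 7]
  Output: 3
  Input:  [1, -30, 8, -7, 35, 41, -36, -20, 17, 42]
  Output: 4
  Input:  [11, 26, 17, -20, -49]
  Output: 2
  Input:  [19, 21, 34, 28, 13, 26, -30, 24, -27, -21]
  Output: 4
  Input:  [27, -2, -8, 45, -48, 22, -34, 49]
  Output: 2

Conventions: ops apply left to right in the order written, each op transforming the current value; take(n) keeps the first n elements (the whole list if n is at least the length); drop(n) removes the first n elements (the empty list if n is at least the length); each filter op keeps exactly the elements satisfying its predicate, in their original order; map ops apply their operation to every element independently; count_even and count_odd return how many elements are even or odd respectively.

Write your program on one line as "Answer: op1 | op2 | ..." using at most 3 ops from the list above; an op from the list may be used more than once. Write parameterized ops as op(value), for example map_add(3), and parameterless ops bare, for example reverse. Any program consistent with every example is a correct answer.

drop(1) | count_odd

Check, running the answer program on each example:
  [5, 27, -27, 7] -> [27, -27, 7] -> 3
  [1, -30, 8, -7, 35, 41, -36, -20, 17, 42] -> [-30, 8, -7, 35, 41, -36, -20, 17, 42] -> 4
  [11, 26, 17, -20, -49] -> [26, 17, -20, -49] -> 2
  [19, 21, 34, 28, 13, 26, -30, 24, -27, -21] -> [21, 34, 28, 13, 26, -30, 24, -27, -21] -> 4
  [27, -2, -8, 45, -48, 22, -34, 49] -> [-2, -8, 45, -48, 22, -34, 49] -> 2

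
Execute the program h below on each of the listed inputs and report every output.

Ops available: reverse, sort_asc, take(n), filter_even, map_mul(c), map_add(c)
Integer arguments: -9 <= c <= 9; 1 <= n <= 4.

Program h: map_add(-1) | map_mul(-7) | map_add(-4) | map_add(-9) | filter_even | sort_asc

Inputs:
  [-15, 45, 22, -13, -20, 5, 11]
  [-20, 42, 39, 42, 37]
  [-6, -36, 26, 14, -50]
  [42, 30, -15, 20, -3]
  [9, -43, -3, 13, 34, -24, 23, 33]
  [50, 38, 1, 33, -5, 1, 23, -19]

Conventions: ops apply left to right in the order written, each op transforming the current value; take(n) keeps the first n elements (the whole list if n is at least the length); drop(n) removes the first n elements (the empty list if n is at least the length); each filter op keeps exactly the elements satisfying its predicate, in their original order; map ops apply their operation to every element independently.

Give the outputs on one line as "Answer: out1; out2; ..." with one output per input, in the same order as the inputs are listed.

Execution, op by op:
  [-15, 45, 22, -13, -20, 5, 11] -> [-16, 44, 21, -14, -21, 4, 10] -> [112, -308, -147, 98, 147, -28, -70] -> [108, -312, -151, 94, 143, -32, -74] -> [99, -321, -160, 85, 134, -41, -83] -> [-160, 134] -> [-160, 134]
  [-20, 42, 39, 42, 37] -> [-21, 41, 38, 41, 36] -> [147, -287, -266, -287, -252] -> [143, -291, -270, -291, -256] -> [134, -300, -279, -300, -265] -> [134, -300, -300] -> [-300, -300, 134]
  [-6, -36, 26, 14, -50] -> [-7, -37, 25, 13, -51] -> [49, 259, -175, -91, 357] -> [45, 255, -179, -95, 353] -> [36, 246, -188, -104, 344] -> [36, 246, -188, -104, 344] -> [-188, -104, 36, 246, 344]
  [42, 30, -15, 20, -3] -> [41, 29, -16, 19, -4] -> [-287, -203, 112, -133, 28] -> [-291, -207, 108, -137, 24] -> [-300, -216, 99, -146, 15] -> [-300, -216, -146] -> [-300, -216, -146]
  [9, -43, -3, 13, 34, -24, 23, 33] -> [8, -44, -4, 12, 33, -25, 22, 32] -> [-56, 308, 28, -84, -231, 175, -154, -224] -> [-60, 304, 24, -88, -235, 171, -158, -228] -> [-69, 295, 15, -97, -244, 162, -167, -237] -> [-244, 162] -> [-244, 162]
  [50, 38, 1, 33, -5, 1, 23, -19] -> [49, 37, 0, 32, -6, 0, 22, -20] -> [-343, -259, 0, -224, 42, 0, -154, 140] -> [-347, -263, -4, -228, 38, -4, -158, 136] -> [-356, -272, -13, -237, 29, -13, -167, 127] -> [-356, -272] -> [-356, -272]

[-160, 134]; [-300, -300, 134]; [-188, -104, 36, 246, 344]; [-300, -216, -146]; [-244, 162]; [-356, -272]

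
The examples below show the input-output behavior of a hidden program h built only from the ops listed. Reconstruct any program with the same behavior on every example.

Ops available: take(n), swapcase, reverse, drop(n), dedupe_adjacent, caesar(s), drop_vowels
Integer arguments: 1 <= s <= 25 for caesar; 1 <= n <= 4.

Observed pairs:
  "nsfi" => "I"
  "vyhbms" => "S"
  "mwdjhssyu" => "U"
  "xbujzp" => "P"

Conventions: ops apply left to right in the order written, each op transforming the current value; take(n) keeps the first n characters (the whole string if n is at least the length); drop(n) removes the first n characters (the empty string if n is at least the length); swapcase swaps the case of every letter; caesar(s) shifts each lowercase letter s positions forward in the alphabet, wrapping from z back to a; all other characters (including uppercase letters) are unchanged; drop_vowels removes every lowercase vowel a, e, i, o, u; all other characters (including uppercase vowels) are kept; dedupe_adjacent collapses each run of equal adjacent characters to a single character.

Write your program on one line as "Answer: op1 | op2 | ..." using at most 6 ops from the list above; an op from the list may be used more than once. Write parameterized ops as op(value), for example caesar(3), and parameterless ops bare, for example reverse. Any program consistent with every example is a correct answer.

swapcase | dedupe_adjacent | drop(2) | reverse | take(2) | take(1)

Check, running the answer program on each example:
  "nsfi" -> "NSFI" -> "NSFI" -> "FI" -> "IF" -> "IF" -> "I"
  "vyhbms" -> "VYHBMS" -> "VYHBMS" -> "HBMS" -> "SMBH" -> "SM" -> "S"
  "mwdjhssyu" -> "MWDJHSSYU" -> "MWDJHSYU" -> "DJHSYU" -> "UYSHJD" -> "UY" -> "U"
  "xbujzp" -> "XBUJZP" -> "XBUJZP" -> "UJZP" -> "PZJU" -> "PZ" -> "P"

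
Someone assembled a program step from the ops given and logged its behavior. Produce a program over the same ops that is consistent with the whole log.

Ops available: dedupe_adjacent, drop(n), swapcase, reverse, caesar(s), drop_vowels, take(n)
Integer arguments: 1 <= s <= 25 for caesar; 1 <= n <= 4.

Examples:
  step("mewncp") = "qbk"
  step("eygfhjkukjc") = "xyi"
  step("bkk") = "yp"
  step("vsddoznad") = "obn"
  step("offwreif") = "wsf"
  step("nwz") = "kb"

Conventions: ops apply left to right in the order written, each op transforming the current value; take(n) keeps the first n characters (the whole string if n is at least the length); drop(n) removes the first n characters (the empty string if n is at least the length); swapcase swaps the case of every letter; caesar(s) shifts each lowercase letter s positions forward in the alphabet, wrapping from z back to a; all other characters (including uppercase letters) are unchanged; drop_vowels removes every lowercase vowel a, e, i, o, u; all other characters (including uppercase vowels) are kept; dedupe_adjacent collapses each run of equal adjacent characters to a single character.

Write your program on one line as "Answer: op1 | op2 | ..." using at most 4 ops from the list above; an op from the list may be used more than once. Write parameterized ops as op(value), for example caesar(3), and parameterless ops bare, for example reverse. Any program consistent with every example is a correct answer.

reverse | take(4) | caesar(14) | drop(1)

Check, running the answer program on each example:
  "mewncp" -> "pcnwem" -> "pcnw" -> "dqbk" -> "qbk"
  "eygfhjkukjc" -> "cjkukjhfgye" -> "cjku" -> "qxyi" -> "xyi"
  "bkk" -> "kkb" -> "kkb" -> "yyp" -> "yp"
  "vsddoznad" -> "danzoddsv" -> "danz" -> "robn" -> "obn"
  "offwreif" -> "fierwffo" -> "fier" -> "twsf" -> "wsf"
  "nwz" -> "zwn" -> "zwn" -> "nkb" -> "kb"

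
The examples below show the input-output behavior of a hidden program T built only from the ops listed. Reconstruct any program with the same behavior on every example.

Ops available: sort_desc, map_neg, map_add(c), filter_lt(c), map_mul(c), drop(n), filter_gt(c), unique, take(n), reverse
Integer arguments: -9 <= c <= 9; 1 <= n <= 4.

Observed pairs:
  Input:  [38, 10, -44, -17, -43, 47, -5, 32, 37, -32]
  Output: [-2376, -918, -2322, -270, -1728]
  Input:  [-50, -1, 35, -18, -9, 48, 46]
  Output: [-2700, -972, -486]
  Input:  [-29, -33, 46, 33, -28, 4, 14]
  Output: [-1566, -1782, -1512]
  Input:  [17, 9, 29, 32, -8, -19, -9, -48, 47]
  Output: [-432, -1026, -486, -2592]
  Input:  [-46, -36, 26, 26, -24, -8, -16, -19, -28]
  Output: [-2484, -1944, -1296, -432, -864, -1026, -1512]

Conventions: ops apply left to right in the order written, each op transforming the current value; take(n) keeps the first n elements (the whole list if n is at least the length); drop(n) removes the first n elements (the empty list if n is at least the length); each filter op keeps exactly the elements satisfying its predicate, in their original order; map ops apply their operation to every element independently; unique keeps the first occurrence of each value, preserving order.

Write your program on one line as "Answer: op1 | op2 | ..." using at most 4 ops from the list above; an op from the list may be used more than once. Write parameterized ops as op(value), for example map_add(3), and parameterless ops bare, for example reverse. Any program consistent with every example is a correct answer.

map_neg | filter_gt(4) | map_mul(-6) | map_mul(9)

Check, running the answer program on each example:
  [38, 10, -44, -17, -43, 47, -5, 32, 37, -32] -> [-38, -10, 44, 17, 43, -47, 5, -32, -37, 32] -> [44, 17, 43, 5, 32] -> [-264, -102, -258, -30, -192] -> [-2376, -918, -2322, -270, -1728]
  [-50, -1, 35, -18, -9, 48, 46] -> [50, 1, -35, 18, 9, -48, -46] -> [50, 18, 9] -> [-300, -108, -54] -> [-2700, -972, -486]
  [-29, -33, 46, 33, -28, 4, 14] -> [29, 33, -46, -33, 28, -4, -14] -> [29, 33, 28] -> [-174, -198, -168] -> [-1566, -1782, -1512]
  [17, 9, 29, 32, -8, -19, -9, -48, 47] -> [-17, -9, -29, -32, 8, 19, 9, 48, -47] -> [8, 19, 9, 48] -> [-48, -114, -54, -288] -> [-432, -1026, -486, -2592]
  [-46, -36, 26, 26, -24, -8, -16, -19, -28] -> [46, 36, -26, -26, 24, 8, 16, 19, 28] -> [46, 36, 24, 8, 16, 19, 28] -> [-276, -216, -144, -48, -96, -114, -168] -> [-2484, -1944, -1296, -432, -864, -1026, -1512]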